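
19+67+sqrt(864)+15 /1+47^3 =12* sqrt(6)+103924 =103953.39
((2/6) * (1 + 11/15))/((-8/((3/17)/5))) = -13/5100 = -0.00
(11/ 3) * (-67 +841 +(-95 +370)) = 11539/ 3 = 3846.33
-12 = -12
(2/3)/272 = 1/408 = 0.00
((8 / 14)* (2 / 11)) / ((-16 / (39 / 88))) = -39 / 13552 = -0.00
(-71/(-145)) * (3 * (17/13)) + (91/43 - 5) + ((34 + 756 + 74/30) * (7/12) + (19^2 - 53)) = 2244829607/2917980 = 769.31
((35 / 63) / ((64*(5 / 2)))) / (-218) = -1 / 62784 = -0.00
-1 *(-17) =17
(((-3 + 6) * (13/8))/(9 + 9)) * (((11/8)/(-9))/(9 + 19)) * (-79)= 11297/96768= 0.12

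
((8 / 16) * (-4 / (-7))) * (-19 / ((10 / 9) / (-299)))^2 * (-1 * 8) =-10456698564 / 175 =-59752563.22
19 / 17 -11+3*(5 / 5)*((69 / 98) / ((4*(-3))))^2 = -25788573 / 2612288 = -9.87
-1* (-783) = 783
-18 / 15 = -6 / 5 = -1.20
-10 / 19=-0.53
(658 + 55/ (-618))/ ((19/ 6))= 406589/ 1957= 207.76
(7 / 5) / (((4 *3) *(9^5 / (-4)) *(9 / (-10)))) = 14 / 1594323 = 0.00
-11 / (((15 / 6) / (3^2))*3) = -66 / 5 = -13.20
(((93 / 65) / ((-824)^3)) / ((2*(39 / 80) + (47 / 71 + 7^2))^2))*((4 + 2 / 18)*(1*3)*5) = -4662925 / 75815054636503208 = -0.00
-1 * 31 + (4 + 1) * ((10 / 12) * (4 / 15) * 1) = -269 / 9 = -29.89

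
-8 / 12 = -2 / 3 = -0.67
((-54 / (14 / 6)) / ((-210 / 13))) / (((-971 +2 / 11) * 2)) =-3861 / 5232710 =-0.00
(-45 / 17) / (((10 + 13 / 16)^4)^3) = -12666373951979520 / 12218057338753482025390766657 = -0.00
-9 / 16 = -0.56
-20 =-20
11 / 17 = 0.65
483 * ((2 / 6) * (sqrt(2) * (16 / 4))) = 644 * sqrt(2) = 910.75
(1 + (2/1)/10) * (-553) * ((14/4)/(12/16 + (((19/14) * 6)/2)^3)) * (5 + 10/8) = -13277530/62417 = -212.72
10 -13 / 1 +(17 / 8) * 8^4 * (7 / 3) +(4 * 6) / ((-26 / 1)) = 791911 / 39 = 20305.41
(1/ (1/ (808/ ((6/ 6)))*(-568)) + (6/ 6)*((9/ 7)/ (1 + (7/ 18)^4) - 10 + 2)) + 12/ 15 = -1965368659/ 266831845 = -7.37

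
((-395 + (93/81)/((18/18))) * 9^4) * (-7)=18088434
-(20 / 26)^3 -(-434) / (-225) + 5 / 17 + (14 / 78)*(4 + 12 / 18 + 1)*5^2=21790726 / 933725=23.34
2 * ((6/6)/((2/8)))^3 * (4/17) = 512/17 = 30.12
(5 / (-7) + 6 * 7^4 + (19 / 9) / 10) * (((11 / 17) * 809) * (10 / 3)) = 80762545237 / 3213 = 25136179.66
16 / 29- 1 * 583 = -16891 / 29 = -582.45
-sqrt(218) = -14.76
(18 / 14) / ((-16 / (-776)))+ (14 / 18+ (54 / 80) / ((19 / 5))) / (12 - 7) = 2994809 / 47880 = 62.55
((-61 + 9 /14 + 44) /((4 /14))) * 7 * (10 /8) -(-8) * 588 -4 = 67185 /16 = 4199.06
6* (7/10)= 21/5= 4.20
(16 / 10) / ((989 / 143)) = 1144 / 4945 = 0.23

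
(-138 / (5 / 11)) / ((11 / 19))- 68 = -2962 / 5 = -592.40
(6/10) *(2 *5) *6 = 36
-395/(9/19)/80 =-1501/144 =-10.42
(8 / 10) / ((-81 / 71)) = -284 / 405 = -0.70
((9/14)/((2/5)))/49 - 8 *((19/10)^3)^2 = -16135330933/42875000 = -376.33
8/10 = 4/5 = 0.80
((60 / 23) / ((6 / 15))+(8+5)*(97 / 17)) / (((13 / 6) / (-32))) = -6058176 / 5083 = -1191.85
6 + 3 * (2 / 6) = 7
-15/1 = -15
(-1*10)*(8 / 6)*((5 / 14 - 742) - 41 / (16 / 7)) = 425365 / 42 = 10127.74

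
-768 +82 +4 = -682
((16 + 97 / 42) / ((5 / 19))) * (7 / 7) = 14611 / 210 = 69.58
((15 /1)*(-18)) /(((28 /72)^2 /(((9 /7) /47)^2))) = -1.34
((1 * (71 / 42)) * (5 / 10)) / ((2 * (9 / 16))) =142 / 189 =0.75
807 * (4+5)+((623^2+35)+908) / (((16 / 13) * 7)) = 366962 / 7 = 52423.14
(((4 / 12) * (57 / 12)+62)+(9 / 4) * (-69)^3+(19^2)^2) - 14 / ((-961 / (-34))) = -1755058430 / 2883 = -608761.16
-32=-32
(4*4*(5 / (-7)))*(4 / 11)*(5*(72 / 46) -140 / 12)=84800 / 5313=15.96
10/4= 5/2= 2.50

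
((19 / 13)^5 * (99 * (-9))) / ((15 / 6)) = -4412408418 / 1856465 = -2376.78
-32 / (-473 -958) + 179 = 179.02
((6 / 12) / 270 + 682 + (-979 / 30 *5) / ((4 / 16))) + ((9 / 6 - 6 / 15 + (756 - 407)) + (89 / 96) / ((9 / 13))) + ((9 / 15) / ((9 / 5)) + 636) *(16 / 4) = 842719 / 288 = 2926.11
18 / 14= 1.29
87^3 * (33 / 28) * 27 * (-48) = -1005816296.57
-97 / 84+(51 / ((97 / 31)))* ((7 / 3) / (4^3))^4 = -1.15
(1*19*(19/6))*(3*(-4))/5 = -722/5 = -144.40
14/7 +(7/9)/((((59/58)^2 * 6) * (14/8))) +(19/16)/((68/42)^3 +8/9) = 164623526885/71484256512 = 2.30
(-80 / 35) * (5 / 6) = -40 / 21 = -1.90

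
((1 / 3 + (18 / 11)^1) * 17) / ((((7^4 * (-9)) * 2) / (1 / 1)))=-1105 / 1426194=-0.00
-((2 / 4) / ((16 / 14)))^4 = -2401 / 65536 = -0.04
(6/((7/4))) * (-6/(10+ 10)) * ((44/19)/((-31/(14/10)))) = 0.11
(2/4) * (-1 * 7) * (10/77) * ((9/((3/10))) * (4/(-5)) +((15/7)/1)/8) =6645/616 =10.79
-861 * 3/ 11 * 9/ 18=-2583/ 22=-117.41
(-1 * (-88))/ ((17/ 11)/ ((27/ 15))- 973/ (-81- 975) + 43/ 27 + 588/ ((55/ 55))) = 836352/ 5620405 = 0.15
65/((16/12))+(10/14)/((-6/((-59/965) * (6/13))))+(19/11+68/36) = 364227295/6954948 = 52.37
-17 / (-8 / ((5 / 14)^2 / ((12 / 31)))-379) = 13175 / 312541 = 0.04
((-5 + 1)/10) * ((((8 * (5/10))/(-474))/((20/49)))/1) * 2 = 0.02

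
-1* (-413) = 413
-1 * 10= -10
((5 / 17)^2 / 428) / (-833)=-25 / 103035436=-0.00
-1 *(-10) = 10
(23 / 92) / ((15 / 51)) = 17 / 20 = 0.85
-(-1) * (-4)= -4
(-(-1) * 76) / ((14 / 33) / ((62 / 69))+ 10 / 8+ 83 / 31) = 103664 / 6001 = 17.27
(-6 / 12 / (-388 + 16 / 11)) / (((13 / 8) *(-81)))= -0.00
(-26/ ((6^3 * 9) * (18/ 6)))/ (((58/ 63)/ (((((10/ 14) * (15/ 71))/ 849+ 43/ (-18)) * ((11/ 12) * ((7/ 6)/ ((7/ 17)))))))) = 14701577033/ 489353602176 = 0.03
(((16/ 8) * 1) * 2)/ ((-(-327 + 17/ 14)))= 56/ 4561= 0.01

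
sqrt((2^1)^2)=2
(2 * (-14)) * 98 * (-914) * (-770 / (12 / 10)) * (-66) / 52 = 26553619400 / 13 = 2042586107.69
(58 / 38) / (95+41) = 29 / 2584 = 0.01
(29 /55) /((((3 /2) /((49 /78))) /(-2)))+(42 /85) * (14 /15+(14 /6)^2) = 1482152 /546975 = 2.71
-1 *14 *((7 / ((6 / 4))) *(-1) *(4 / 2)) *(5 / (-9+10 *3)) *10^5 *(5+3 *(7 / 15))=179200000 / 9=19911111.11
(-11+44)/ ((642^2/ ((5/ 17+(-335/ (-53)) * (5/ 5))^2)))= 97684400/ 27882928947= 0.00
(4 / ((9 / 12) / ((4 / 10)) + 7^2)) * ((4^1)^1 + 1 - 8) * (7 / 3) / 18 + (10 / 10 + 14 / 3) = 20645 / 3663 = 5.64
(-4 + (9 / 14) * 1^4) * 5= -235 / 14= -16.79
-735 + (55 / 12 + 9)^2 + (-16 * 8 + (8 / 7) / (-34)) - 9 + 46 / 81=-105945529 / 154224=-686.96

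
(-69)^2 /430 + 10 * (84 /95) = 162699 /8170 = 19.91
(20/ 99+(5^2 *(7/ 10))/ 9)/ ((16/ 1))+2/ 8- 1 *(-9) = 29729/ 3168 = 9.38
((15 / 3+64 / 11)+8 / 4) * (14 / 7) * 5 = 1410 / 11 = 128.18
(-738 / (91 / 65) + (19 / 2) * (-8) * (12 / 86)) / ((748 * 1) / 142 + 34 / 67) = -384988767 / 4134536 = -93.12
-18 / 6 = -3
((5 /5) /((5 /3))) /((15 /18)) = 18 /25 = 0.72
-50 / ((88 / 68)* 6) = -425 / 66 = -6.44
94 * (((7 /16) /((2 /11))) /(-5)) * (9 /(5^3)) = -32571 /10000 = -3.26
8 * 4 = 32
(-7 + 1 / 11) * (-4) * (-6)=-1824 / 11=-165.82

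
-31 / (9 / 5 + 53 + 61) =-155 / 579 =-0.27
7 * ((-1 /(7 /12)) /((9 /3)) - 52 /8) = -99 /2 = -49.50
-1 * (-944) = 944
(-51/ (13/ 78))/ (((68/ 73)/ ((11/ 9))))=-803/ 2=-401.50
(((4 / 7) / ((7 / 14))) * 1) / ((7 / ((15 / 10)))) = 12 / 49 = 0.24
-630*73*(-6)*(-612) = -168875280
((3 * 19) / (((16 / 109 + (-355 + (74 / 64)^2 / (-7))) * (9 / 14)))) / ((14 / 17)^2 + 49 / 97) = -118899390464 / 563399995083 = -0.21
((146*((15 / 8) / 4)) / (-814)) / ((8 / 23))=-0.24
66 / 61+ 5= 371 / 61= 6.08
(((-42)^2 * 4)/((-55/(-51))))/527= 21168/1705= 12.42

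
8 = 8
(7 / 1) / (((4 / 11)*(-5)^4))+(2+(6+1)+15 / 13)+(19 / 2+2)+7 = 932251 / 32500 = 28.68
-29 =-29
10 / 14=5 / 7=0.71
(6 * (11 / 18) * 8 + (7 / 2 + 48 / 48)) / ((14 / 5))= 145 / 12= 12.08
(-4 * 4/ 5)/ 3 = -16/ 15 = -1.07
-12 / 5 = -2.40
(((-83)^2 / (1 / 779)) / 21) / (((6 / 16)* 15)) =42932248 / 945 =45430.95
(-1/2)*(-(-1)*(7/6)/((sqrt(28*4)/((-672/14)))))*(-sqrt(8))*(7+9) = -32*sqrt(14) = -119.73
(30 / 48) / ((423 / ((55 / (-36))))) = -275 / 121824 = -0.00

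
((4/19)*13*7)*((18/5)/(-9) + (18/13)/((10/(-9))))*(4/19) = -11984/1805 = -6.64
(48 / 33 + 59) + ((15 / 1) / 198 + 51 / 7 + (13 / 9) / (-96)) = 67.80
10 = 10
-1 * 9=-9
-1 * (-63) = 63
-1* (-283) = 283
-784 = -784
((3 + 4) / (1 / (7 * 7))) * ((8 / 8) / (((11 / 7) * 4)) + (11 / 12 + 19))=454475 / 66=6885.98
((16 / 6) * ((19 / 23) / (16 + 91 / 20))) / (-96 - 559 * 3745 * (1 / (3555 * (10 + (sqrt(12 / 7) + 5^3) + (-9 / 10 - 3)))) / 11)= -5990603494572937680 / 5387691509463031113193 - 55304056808000 * sqrt(21) / 5387691509463031113193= -0.00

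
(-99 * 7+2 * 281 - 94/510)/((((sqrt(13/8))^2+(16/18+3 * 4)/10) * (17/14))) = -11239872/303161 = -37.08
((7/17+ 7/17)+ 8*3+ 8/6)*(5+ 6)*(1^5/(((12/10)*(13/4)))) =146740/1989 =73.78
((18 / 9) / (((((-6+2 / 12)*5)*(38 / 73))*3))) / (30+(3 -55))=73 / 36575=0.00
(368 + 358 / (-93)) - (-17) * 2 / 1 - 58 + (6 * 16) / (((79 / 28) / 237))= 781586 / 93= 8404.15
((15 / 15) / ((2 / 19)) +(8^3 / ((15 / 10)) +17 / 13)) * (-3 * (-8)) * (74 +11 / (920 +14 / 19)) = 71126620510 / 113711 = 625503.43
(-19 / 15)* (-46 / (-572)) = -437 / 4290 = -0.10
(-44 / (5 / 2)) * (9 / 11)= -72 / 5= -14.40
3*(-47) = -141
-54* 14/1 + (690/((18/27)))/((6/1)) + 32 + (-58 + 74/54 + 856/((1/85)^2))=333935561/54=6183991.87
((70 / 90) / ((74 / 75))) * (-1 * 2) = -175 / 111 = -1.58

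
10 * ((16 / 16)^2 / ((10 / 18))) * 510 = 9180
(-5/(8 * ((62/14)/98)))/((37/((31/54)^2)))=-53165/431568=-0.12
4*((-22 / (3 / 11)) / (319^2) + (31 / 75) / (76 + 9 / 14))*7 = 300608 / 2333775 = 0.13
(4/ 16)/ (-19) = -1/ 76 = -0.01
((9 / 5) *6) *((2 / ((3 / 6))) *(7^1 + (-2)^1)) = 216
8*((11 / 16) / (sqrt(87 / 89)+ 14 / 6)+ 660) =37804239 / 7156 - 99*sqrt(7743) / 7156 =5281.66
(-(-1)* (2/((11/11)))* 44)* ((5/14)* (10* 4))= 8800/7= 1257.14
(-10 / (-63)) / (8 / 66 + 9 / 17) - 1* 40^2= -1599.76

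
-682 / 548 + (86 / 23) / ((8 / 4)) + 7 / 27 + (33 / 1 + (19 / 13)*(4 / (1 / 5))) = 139610657 / 2212002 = 63.12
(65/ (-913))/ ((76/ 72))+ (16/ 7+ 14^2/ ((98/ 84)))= 20669434/ 121429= 170.22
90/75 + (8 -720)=-3554/5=-710.80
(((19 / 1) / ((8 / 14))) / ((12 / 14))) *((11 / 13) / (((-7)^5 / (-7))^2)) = 0.00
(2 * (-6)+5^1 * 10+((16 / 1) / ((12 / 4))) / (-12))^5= 4411471739168 / 59049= 74708661.27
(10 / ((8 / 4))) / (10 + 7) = 5 / 17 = 0.29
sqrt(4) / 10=1 / 5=0.20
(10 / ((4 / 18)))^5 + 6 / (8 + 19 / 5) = 10887159405 / 59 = 184528125.51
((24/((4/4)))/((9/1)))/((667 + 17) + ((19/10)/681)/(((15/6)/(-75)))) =1816/465747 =0.00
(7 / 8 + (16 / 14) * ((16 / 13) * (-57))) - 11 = -65739 / 728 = -90.30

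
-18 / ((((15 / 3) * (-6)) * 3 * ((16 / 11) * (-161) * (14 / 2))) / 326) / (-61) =1793 / 2749880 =0.00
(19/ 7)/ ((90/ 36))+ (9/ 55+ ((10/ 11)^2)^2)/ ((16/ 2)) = 4884717/ 4099480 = 1.19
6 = 6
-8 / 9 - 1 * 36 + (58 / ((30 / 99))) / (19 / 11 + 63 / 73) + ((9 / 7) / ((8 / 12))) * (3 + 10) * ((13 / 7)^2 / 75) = 1224974633 / 32104800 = 38.16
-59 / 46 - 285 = -13169 / 46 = -286.28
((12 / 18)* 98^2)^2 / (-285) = -368947264 / 2565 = -143839.09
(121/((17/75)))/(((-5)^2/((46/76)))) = 8349/646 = 12.92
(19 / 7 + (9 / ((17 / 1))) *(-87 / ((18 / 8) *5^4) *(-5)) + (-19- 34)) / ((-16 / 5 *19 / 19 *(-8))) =-1.96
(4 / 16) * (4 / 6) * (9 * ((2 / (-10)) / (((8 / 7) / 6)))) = -63 / 40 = -1.58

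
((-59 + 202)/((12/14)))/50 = 1001/300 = 3.34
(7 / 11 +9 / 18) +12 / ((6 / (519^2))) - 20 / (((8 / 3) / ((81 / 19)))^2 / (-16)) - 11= 4284947177 / 7942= 539529.99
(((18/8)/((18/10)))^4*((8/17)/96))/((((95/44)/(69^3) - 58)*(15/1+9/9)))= -752833125/58376326516736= -0.00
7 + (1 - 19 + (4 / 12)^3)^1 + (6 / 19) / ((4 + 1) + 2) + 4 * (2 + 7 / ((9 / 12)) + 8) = 238498 / 3591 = 66.42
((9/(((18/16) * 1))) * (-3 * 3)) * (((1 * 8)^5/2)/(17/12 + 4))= -14155776/65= -217781.17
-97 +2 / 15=-1453 / 15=-96.87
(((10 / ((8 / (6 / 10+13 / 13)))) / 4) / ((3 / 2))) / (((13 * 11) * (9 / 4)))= 4 / 3861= 0.00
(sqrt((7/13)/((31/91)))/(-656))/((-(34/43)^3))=556549 * sqrt(31)/799286144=0.00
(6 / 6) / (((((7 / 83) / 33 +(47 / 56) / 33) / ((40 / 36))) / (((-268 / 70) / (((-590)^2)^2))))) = -122342 / 97537182699375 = -0.00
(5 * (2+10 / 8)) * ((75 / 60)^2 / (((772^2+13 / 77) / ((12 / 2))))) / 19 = 125125 / 9300531616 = 0.00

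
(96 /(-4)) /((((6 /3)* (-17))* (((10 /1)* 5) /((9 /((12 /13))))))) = 0.14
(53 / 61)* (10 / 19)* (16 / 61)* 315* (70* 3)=560952000 / 70699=7934.37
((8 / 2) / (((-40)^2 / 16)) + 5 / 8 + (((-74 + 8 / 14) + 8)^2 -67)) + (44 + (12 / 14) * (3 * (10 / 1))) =41985917 / 9800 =4284.28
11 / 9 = 1.22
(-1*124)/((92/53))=-71.43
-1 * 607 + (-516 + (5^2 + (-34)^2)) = 58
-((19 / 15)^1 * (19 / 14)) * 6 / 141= -361 / 4935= -0.07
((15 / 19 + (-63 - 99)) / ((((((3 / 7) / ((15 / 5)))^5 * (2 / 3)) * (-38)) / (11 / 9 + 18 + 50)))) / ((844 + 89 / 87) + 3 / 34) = 15811466884899 / 1804883758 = 8760.38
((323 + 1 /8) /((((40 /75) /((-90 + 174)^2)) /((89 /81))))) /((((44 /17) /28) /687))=139638892925 /4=34909723231.25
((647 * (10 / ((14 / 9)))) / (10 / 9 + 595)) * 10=524070 / 7511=69.77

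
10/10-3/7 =4/7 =0.57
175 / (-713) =-175 / 713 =-0.25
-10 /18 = -5 /9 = -0.56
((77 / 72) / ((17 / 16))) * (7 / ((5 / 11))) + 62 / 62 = 12623 / 765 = 16.50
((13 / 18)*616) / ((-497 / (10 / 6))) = -2860 / 1917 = -1.49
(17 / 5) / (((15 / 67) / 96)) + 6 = 1463.92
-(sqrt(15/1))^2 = -15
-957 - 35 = -992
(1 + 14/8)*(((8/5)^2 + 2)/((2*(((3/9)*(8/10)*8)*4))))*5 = 1881/512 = 3.67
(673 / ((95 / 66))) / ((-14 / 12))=-266508 / 665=-400.76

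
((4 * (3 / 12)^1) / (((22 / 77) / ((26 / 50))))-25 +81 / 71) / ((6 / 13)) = -1017107 / 21300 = -47.75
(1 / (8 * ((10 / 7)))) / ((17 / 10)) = 7 / 136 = 0.05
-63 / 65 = -0.97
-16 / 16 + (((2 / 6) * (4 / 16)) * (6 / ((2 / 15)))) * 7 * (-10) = -527 / 2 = -263.50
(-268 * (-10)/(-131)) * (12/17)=-32160/2227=-14.44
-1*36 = -36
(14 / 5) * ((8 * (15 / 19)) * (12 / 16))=252 / 19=13.26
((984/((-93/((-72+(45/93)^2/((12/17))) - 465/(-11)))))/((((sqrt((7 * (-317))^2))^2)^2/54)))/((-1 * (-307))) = 5503840164/2439188428473660094847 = 0.00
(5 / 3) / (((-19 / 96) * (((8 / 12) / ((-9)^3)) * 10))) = 17496 / 19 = 920.84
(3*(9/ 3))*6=54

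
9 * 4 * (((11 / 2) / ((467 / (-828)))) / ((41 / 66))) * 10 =-5651.17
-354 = -354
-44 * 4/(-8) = 22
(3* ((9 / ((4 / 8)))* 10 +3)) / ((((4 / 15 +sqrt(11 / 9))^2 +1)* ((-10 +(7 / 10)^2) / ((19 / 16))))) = -2522998125 / 78823952 +97790625* sqrt(11) / 39411976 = -23.78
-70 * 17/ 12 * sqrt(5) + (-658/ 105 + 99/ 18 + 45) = 1327/ 30-595 * sqrt(5)/ 6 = -177.51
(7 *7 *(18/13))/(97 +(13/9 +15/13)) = 7938/11653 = 0.68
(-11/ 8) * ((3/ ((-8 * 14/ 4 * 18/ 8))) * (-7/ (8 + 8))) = -11/ 384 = -0.03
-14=-14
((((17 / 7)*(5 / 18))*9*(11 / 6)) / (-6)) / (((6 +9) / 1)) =-187 / 1512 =-0.12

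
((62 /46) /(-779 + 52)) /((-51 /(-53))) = -1643 /852771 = -0.00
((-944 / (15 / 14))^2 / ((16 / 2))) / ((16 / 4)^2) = 6064.68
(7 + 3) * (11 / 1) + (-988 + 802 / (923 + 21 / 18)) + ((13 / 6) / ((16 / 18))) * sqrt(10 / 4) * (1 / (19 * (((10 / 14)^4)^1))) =-4863698 / 5545 + 93639 * sqrt(10) / 380000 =-876.35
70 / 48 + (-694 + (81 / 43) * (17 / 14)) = -4986397 / 7224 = -690.25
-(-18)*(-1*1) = -18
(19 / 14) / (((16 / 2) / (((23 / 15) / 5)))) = 437 / 8400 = 0.05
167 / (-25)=-167 / 25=-6.68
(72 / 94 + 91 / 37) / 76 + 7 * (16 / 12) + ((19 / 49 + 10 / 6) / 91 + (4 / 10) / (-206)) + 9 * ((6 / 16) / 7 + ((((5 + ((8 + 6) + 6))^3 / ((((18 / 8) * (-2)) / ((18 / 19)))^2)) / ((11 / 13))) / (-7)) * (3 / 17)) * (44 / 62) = -185443694657464249 / 1519469881976410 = -122.04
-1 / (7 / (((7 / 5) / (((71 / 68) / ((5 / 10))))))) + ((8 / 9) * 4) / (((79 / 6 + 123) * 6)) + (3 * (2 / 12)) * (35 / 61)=62246701 / 318458430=0.20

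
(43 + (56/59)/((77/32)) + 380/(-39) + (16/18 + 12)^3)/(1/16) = 214020026288/6150573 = 34796.76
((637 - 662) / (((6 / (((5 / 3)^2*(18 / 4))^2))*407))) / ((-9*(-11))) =-15625 / 967032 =-0.02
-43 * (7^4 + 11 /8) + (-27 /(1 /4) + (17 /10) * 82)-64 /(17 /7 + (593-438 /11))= -88362661699 /855640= -103270.84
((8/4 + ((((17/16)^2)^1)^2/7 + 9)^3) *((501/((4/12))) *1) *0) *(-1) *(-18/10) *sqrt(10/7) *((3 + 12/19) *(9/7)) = 0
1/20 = 0.05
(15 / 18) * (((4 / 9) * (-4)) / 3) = -40 / 81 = -0.49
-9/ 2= -4.50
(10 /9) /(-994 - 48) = -5 /4689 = -0.00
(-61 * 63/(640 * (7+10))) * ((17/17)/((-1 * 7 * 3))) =183/10880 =0.02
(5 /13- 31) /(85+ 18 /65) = -1990 /5543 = -0.36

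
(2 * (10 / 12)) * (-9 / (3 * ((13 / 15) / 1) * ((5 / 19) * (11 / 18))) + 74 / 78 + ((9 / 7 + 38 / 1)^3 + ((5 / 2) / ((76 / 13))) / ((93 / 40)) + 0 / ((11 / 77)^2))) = 2020464546335 / 20000673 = 101019.83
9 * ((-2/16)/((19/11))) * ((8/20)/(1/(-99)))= 9801/380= 25.79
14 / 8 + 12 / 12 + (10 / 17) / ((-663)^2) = 82199443 / 29890692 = 2.75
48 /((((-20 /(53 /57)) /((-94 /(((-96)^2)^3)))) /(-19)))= -2491 /489223618560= -0.00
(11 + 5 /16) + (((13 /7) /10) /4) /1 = 6361 /560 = 11.36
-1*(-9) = 9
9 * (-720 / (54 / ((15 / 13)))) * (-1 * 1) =138.46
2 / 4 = 1 / 2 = 0.50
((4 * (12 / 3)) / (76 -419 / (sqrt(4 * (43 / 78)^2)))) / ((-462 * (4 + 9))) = 344 / 39258219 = 0.00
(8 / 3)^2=7.11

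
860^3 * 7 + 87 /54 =80143056029 /18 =4452392001.61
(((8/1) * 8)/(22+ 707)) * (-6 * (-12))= 512/81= 6.32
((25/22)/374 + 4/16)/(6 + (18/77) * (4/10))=12145/292468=0.04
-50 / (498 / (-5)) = 125 / 249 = 0.50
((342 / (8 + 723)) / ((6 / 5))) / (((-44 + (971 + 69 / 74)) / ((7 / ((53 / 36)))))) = 1771560 / 886788527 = 0.00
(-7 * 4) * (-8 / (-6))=-112 / 3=-37.33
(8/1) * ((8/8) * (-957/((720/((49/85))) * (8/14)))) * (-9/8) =328251/27200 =12.07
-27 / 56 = -0.48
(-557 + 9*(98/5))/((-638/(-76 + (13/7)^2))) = -123003/2842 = -43.28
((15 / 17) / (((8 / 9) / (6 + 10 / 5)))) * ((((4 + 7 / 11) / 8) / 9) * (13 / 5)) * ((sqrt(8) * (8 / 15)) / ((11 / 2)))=156 * sqrt(2) / 605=0.36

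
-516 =-516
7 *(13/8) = 91/8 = 11.38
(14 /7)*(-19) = -38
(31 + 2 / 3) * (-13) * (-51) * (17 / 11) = 356915 / 11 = 32446.82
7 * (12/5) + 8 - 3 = 109/5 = 21.80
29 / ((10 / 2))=5.80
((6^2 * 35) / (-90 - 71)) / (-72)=5 / 46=0.11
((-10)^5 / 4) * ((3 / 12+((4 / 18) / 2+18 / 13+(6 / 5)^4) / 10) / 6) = -2528.89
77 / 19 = 4.05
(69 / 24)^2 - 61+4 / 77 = -259619 / 4928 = -52.68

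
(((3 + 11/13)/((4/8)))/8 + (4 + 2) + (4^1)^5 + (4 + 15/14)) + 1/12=1131439/1092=1036.12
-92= -92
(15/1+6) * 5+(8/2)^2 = 121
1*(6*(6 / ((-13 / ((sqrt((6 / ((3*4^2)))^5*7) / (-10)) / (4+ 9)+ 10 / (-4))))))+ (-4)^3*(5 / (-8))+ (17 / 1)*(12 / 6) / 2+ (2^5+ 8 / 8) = 9*sqrt(14) / 108160+ 1260 / 13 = 96.92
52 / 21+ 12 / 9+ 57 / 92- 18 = -26219 / 1932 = -13.57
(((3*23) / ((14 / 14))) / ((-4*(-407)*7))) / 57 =23 / 216524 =0.00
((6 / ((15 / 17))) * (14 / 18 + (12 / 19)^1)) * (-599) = -5740.59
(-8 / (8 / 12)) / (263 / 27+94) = -324 / 2801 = -0.12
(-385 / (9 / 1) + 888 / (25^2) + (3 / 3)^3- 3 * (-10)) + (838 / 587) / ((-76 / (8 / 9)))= -650798974 / 62735625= -10.37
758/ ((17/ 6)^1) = 4548/ 17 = 267.53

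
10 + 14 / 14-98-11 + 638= 540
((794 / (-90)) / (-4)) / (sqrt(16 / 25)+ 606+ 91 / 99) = 4367 / 1203284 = 0.00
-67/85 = -0.79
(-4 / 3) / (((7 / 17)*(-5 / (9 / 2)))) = 102 / 35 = 2.91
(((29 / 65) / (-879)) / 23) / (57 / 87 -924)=841 / 35187789585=0.00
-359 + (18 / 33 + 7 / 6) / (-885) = -20969303 / 58410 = -359.00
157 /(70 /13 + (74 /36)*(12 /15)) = 91845 /4112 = 22.34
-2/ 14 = -1/ 7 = -0.14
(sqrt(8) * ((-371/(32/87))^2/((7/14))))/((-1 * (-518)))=148829247 * sqrt(2)/18944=11110.45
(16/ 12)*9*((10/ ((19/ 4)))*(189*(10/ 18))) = 50400/ 19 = 2652.63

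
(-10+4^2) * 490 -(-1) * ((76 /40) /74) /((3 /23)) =6527237 /2220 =2940.20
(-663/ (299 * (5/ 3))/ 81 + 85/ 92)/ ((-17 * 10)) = -221/ 41400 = -0.01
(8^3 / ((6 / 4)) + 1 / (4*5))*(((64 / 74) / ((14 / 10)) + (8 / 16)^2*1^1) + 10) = 76872699 / 20720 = 3710.07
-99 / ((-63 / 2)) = 22 / 7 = 3.14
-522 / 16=-261 / 8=-32.62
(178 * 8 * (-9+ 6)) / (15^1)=-1424 / 5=-284.80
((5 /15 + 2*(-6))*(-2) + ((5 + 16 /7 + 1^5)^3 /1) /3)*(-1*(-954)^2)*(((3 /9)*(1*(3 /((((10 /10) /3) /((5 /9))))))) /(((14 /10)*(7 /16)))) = -8863397251200 /16807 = -527363434.95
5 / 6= 0.83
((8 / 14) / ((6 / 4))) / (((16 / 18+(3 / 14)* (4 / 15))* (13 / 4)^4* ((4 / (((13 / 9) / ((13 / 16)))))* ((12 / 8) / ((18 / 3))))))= 0.01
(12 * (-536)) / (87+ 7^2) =-804 / 17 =-47.29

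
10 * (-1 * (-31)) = 310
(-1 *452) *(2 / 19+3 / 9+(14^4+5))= -989889944 / 57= -17366490.25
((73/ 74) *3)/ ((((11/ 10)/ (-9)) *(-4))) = 9855/ 1628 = 6.05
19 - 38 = -19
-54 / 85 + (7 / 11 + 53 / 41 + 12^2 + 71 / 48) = 146.77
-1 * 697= -697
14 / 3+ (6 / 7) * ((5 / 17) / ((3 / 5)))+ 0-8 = -1040 / 357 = -2.91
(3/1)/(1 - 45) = -3/44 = -0.07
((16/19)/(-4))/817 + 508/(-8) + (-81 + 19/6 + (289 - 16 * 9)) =170741/46569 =3.67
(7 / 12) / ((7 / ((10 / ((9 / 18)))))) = 5 / 3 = 1.67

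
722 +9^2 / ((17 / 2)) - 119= 10413 / 17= 612.53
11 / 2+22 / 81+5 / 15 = 989 / 162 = 6.10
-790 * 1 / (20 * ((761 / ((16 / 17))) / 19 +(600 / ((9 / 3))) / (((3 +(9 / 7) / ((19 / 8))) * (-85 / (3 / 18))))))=-288444168 / 309951037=-0.93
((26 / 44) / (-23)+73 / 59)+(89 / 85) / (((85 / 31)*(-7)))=1746981139 / 1509866050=1.16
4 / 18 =2 / 9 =0.22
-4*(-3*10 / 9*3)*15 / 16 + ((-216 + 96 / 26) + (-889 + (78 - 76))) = -27607 / 26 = -1061.81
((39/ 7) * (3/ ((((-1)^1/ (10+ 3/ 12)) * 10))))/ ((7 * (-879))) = 1599/ 574280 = 0.00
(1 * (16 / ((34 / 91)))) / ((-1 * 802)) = -0.05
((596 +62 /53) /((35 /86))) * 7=544380 /53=10271.32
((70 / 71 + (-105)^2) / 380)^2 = 24513851761 / 29116816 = 841.91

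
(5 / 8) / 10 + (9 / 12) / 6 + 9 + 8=275 / 16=17.19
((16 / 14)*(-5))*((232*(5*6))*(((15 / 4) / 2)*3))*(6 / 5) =-1879200 / 7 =-268457.14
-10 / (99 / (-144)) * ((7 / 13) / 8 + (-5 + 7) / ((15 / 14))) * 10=120680 / 429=281.31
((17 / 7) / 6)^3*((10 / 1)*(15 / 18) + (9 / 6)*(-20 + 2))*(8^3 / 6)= -105.63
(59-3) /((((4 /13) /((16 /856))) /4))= 1456 /107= 13.61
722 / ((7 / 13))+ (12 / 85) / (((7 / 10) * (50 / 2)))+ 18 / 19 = 75845956 / 56525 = 1341.81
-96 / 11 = -8.73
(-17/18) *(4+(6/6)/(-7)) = -51/14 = -3.64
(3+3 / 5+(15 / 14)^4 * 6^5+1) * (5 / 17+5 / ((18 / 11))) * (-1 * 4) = -50460328930 / 367353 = -137361.96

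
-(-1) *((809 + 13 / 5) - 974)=-812 / 5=-162.40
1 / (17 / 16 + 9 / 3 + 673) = 16 / 10833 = 0.00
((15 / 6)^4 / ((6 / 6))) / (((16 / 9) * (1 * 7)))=5625 / 1792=3.14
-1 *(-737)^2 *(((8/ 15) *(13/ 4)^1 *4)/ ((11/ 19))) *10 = -195145808/ 3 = -65048602.67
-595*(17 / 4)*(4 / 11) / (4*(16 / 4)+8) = -10115 / 264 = -38.31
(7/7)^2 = 1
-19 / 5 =-3.80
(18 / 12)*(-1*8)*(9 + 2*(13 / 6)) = -160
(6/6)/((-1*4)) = -1/4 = -0.25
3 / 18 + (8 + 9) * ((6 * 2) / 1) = 204.17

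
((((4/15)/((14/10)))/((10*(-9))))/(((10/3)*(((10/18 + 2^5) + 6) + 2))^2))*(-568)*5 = 0.00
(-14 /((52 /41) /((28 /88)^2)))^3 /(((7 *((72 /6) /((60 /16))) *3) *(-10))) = 397315849721 /191305458499584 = 0.00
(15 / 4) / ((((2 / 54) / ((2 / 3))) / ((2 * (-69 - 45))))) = -15390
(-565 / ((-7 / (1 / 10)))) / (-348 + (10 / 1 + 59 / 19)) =-2147 / 89082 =-0.02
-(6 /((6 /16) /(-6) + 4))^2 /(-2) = 512 /441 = 1.16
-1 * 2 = -2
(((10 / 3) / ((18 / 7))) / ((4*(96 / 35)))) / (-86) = -1225 / 891648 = -0.00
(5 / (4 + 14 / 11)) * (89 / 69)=4895 / 4002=1.22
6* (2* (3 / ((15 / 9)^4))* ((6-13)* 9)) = -183708 / 625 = -293.93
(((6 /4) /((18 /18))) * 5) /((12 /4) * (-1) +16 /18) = -3.55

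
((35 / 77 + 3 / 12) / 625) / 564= 31 / 15510000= 0.00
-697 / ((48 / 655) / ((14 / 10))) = -639149 / 48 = -13315.60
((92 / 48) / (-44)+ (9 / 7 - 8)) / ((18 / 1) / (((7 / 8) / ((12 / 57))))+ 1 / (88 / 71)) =-474563 / 360786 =-1.32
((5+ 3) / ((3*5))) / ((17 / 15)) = 8 / 17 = 0.47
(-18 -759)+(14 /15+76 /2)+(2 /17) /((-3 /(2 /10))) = -188209 /255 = -738.07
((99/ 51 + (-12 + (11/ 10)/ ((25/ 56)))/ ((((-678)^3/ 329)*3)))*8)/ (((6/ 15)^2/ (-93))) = -29890745195884/ 3311448615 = -9026.49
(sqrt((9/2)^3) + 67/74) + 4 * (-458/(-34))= 27 * sqrt(2)/4 + 68923/1258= 64.33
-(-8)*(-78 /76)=-156 /19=-8.21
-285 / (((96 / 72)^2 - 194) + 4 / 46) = 1.48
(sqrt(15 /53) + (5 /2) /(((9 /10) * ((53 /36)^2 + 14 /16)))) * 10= 10 * sqrt(795) /53 + 36000 /3943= 14.45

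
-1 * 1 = -1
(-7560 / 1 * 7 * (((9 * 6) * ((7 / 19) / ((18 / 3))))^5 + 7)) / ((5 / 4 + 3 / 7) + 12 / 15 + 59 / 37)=-92267865893347200 / 17414404267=-5298364.76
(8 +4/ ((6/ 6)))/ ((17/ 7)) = 84/ 17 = 4.94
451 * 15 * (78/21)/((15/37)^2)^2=21976411886/23625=930218.49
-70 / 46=-35 / 23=-1.52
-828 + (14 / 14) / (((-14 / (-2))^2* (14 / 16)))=-283996 / 343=-827.98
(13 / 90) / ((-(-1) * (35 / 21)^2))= 13 / 250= 0.05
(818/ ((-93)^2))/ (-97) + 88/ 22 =3354994/ 838953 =4.00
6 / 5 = 1.20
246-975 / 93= 7301 / 31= 235.52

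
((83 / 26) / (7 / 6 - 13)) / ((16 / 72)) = -2241 / 1846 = -1.21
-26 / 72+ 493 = 17735 / 36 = 492.64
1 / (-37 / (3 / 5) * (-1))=3 / 185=0.02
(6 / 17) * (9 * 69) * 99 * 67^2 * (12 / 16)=2483813079 / 34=73053325.85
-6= -6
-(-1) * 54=54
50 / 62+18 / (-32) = 121 / 496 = 0.24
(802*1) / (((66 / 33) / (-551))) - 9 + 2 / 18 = -1988639 / 9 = -220959.89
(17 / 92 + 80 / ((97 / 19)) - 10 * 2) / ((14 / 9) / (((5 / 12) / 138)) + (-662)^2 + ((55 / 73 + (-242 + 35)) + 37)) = -0.00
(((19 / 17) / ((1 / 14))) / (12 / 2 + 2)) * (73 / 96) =9709 / 6528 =1.49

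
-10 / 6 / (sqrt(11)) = -0.50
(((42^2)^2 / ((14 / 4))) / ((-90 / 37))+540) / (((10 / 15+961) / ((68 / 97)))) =-372260016 / 1399225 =-266.05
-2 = -2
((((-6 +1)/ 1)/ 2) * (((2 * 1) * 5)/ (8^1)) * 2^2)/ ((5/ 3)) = -15/ 2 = -7.50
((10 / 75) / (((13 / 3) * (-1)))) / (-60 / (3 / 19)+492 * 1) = -1 / 3640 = -0.00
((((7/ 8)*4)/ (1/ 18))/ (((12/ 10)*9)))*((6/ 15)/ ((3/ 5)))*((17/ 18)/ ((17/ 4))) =70/ 81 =0.86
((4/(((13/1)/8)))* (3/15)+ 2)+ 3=357/65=5.49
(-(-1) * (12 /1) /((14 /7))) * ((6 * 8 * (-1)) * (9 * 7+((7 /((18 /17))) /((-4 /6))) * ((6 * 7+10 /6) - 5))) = 92288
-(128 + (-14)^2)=-324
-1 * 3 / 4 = -3 / 4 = -0.75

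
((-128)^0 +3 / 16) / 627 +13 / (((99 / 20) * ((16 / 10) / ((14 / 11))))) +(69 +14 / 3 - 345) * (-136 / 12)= 53617169 / 17424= 3077.20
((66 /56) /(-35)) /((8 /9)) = -297 /7840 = -0.04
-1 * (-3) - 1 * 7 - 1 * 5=-9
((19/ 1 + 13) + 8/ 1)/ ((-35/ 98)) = -112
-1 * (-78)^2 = -6084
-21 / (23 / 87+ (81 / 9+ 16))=-261 / 314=-0.83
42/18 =7/3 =2.33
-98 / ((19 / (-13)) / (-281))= -357994 / 19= -18841.79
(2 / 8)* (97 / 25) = 97 / 100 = 0.97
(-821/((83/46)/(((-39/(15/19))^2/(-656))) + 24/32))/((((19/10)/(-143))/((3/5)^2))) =624280590648/7436105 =83952.63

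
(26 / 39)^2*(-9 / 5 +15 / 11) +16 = 2608 / 165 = 15.81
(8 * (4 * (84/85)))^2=7225344/7225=1000.05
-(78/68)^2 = -1521/1156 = -1.32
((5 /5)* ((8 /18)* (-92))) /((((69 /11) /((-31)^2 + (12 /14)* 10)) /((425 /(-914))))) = 253833800 /86373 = 2938.81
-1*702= -702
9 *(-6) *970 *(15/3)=-261900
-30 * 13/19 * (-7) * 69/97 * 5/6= 156975/1843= 85.17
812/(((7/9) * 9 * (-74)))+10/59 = -3052/2183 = -1.40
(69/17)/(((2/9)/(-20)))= -6210/17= -365.29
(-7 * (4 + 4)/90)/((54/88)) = -1.01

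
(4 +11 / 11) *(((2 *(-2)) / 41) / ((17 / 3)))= -60 / 697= -0.09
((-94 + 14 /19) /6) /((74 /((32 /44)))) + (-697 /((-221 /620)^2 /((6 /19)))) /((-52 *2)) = 14300221444 /866459451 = 16.50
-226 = -226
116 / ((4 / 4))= 116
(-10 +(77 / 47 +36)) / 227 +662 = 7064177 / 10669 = 662.12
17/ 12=1.42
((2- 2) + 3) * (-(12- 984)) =2916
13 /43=0.30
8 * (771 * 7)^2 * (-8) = -1864166976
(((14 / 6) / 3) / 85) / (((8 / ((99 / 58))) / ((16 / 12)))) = 77 / 29580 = 0.00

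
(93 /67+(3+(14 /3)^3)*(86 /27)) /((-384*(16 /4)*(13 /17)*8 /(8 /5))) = -277872599 /4876485120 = -0.06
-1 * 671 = -671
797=797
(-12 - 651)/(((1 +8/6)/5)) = -1420.71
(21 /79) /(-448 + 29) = -0.00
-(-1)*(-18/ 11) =-18/ 11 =-1.64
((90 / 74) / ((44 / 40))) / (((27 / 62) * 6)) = 1550 / 3663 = 0.42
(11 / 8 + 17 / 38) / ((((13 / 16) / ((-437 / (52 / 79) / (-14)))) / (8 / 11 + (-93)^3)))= -85553624.53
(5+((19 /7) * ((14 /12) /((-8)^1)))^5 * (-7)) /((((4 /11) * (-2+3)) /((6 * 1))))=14204877863 /169869312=83.62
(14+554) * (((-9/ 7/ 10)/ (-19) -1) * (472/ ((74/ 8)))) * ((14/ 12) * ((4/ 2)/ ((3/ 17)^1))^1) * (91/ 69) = -1095755000704/ 2182815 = -501991.69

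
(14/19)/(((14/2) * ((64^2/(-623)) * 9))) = -623/350208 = -0.00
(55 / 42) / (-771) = -55 / 32382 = -0.00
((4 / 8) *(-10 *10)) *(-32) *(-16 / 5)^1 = -5120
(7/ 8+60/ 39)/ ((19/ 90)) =11295/ 988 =11.43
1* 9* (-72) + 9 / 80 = -51831 / 80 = -647.89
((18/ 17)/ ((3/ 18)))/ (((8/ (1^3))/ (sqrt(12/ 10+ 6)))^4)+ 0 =2187/ 27200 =0.08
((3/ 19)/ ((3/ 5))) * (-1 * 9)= -45/ 19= -2.37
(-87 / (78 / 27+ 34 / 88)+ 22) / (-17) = 5918 / 22049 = 0.27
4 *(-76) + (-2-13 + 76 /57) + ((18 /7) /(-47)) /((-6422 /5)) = -1006767172 /3169257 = -317.67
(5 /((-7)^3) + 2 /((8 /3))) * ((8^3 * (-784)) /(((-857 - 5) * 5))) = 1033216 /15085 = 68.49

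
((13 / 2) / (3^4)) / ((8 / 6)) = 13 / 216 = 0.06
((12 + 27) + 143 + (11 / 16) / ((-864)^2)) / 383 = 2173796363 / 4574527488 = 0.48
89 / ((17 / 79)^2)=555449 / 289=1921.97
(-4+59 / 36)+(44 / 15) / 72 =-1253 / 540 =-2.32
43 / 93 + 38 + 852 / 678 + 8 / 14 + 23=4655834 / 73563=63.29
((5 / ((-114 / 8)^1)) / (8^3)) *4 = -5 / 1824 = -0.00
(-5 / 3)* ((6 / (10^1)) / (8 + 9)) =-1 / 17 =-0.06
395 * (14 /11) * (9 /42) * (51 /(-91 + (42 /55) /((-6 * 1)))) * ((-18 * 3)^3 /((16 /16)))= 11895421050 /1253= 9493552.31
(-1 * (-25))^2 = 625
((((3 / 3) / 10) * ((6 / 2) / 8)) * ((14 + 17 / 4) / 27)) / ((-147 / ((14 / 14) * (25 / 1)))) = -365 / 84672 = -0.00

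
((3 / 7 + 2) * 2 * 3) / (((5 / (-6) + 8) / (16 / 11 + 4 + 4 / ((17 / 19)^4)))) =23.78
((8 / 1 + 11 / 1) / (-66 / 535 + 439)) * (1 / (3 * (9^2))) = 10165 / 57056157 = 0.00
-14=-14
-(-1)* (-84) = -84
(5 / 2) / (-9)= -5 / 18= -0.28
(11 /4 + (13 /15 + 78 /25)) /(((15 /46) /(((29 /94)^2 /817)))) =0.00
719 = 719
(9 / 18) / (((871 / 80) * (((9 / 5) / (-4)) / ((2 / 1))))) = -1600 / 7839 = -0.20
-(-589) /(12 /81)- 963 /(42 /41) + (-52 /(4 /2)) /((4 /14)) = 82451 /28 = 2944.68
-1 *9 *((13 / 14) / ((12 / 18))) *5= -1755 / 28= -62.68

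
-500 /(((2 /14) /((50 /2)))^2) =-15312500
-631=-631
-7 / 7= -1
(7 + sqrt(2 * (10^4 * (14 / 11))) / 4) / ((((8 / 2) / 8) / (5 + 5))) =140 + 1000 * sqrt(77) / 11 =937.72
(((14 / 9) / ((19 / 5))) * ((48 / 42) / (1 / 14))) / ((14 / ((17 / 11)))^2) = 0.08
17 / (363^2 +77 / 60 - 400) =1020 / 7882217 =0.00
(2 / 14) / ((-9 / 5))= -5 / 63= -0.08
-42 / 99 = -14 / 33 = -0.42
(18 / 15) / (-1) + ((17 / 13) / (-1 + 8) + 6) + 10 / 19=47661 / 8645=5.51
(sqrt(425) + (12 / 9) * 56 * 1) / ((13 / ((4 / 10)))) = 2 * sqrt(17) / 13 + 448 / 195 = 2.93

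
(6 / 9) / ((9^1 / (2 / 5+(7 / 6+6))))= 227 / 405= 0.56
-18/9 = -2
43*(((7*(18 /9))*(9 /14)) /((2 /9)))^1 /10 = 3483 /20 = 174.15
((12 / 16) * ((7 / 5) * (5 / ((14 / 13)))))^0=1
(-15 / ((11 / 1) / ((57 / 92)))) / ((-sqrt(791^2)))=855 / 800492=0.00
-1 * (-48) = 48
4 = 4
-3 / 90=-0.03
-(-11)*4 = 44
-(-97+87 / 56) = 5345 / 56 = 95.45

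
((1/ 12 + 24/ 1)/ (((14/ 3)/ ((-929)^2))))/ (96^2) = 249418849/ 516096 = 483.28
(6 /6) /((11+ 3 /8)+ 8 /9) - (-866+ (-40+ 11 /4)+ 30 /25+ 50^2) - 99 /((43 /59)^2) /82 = -2142248411583 /1338786940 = -1600.14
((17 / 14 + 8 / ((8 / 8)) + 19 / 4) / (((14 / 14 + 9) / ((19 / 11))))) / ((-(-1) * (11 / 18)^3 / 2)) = 10831482 / 512435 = 21.14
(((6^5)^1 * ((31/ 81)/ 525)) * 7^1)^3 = 62476.26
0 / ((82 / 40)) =0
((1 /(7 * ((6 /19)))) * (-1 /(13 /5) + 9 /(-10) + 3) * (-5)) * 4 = -4237 /273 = -15.52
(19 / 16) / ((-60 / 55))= -209 / 192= -1.09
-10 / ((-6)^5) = 5 / 3888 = 0.00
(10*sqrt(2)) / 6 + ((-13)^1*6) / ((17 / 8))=-624 / 17 + 5*sqrt(2) / 3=-34.35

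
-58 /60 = -29 /30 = -0.97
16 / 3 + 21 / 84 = 67 / 12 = 5.58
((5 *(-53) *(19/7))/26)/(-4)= 5035/728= 6.92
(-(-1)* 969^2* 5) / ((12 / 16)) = 6259740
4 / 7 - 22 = -150 / 7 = -21.43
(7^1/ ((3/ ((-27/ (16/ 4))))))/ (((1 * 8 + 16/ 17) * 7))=-153/ 608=-0.25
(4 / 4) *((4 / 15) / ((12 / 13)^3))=2197 / 6480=0.34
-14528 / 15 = -968.53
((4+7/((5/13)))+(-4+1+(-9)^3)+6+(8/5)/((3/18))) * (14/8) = -24297/20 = -1214.85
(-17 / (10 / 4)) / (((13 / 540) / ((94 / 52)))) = -510.60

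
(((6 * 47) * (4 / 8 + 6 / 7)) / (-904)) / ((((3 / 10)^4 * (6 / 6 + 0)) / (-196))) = 10244.18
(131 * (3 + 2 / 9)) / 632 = 3799 / 5688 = 0.67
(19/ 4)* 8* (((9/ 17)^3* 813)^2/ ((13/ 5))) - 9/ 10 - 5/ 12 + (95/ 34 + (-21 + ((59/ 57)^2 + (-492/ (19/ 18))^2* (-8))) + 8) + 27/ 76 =-15550922310893266577/ 10194985018530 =-1525350.19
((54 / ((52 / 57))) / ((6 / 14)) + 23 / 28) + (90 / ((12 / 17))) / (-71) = 3544273 / 25844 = 137.14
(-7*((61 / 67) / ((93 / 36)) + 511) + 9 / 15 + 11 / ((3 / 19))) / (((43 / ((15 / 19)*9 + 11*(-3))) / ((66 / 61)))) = 1183378578888 / 517557245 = 2286.47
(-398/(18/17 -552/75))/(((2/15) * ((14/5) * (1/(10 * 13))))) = 31715625/1442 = 21994.19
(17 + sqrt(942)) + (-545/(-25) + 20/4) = sqrt(942) + 219/5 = 74.49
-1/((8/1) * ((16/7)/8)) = -7/16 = -0.44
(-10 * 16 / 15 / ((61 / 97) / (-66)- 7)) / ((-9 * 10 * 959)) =-34144 / 1936580625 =-0.00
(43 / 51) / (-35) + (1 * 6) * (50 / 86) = 265901 / 76755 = 3.46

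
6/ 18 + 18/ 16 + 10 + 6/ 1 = 419/ 24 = 17.46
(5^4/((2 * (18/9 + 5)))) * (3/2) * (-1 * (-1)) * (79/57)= 49375/532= 92.81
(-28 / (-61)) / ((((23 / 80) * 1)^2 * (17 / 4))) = 716800 / 548573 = 1.31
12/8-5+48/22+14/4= 24/11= 2.18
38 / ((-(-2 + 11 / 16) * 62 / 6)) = 608 / 217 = 2.80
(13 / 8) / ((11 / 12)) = 39 / 22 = 1.77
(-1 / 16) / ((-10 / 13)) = 13 / 160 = 0.08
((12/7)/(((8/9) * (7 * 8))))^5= 14348907/296196766695424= 0.00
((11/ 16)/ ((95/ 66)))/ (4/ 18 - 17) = -3267/ 114760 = -0.03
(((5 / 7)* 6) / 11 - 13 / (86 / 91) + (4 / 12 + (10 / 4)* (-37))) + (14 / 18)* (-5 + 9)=-3052066 / 29799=-102.42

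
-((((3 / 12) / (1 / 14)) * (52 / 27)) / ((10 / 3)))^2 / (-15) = 8281 / 30375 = 0.27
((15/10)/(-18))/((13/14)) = -7/78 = -0.09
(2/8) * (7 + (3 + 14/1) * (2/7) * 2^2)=185/28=6.61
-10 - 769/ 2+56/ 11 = -8567/ 22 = -389.41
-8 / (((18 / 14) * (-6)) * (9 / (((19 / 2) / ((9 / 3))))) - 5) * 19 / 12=5054 / 10743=0.47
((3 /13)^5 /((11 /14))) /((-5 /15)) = -10206 /4084223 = -0.00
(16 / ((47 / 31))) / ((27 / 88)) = 43648 / 1269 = 34.40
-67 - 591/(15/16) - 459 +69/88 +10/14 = -3557097/3080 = -1154.90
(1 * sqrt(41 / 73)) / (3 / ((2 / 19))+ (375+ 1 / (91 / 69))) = 182 * sqrt(2993) / 5370975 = 0.00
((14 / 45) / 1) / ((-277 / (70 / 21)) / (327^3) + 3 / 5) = 36260812 / 69931289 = 0.52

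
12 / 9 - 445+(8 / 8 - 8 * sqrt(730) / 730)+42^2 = 3964 / 3 - 4 * sqrt(730) / 365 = 1321.04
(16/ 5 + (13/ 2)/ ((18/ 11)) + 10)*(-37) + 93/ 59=-6730913/ 10620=-633.80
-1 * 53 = -53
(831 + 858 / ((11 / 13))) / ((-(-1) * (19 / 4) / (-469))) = -3461220 / 19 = -182169.47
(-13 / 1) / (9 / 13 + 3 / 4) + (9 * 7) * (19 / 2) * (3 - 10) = -629777 / 150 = -4198.51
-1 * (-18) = 18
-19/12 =-1.58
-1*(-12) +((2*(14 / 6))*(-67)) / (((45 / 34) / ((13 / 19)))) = -383816 / 2565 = -149.64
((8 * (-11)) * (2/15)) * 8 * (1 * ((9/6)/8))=-88/5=-17.60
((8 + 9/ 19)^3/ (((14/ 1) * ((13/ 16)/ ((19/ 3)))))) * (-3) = -4769464/ 4693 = -1016.29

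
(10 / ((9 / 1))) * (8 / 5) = 16 / 9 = 1.78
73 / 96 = 0.76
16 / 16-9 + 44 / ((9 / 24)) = 328 / 3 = 109.33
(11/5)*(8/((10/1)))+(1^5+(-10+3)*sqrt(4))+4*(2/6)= -743/75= -9.91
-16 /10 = -8 /5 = -1.60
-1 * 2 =-2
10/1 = 10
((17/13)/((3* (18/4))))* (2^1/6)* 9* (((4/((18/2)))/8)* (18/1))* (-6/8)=-17/78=-0.22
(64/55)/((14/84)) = 384/55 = 6.98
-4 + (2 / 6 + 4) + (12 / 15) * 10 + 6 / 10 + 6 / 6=149 / 15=9.93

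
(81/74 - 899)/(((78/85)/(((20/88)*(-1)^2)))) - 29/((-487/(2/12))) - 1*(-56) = -10288732471/61841208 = -166.37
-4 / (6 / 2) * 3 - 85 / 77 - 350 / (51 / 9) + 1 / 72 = -6300923 / 94248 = -66.85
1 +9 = 10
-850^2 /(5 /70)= -10115000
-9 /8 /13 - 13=-1361 /104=-13.09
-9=-9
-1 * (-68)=68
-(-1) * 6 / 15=2 / 5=0.40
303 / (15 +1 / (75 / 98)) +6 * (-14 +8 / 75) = -1980607 / 30575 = -64.78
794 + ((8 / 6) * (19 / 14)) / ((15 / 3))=83408 / 105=794.36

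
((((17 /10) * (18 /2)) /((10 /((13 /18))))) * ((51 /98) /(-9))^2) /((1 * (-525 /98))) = -63869 /92610000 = -0.00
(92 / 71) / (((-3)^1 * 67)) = -92 / 14271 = -0.01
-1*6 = -6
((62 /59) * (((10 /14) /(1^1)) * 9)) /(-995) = -558 /82187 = -0.01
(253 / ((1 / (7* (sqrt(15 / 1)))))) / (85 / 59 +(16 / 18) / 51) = 6851493* sqrt(15) / 5641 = 4704.08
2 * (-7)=-14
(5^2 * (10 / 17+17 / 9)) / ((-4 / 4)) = -9475 / 153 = -61.93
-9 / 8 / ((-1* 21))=0.05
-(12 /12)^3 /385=-1 /385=-0.00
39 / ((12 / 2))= 6.50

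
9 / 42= 3 / 14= 0.21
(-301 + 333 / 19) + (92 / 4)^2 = 4665 / 19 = 245.53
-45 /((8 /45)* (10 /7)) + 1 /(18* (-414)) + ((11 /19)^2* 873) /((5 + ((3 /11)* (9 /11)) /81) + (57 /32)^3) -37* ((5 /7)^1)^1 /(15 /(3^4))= -2791625841276924053 /9546045524133552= -292.44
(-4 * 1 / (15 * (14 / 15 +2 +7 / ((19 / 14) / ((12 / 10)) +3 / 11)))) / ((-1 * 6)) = 1297 / 231132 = 0.01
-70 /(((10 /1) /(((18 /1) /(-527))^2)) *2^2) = -567 /277729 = -0.00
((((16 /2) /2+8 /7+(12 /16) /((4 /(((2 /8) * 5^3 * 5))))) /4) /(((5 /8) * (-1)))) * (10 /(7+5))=-5143 /448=-11.48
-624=-624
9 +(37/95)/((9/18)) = 929/95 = 9.78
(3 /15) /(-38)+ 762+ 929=321289 /190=1690.99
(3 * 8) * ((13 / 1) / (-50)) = -156 / 25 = -6.24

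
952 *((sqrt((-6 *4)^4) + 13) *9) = 5046552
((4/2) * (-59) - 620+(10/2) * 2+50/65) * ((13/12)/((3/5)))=-23635/18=-1313.06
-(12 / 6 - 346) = 344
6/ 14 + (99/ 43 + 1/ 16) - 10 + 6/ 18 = -99305/ 14448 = -6.87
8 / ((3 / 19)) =152 / 3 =50.67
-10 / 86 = -5 / 43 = -0.12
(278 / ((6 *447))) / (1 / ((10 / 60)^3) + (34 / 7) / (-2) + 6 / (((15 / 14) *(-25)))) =121625 / 250336539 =0.00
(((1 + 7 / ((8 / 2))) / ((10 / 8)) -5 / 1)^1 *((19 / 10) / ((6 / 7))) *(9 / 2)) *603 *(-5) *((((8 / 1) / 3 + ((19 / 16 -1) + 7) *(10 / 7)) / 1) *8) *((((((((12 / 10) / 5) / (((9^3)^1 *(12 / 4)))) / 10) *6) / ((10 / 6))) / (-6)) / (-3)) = 19363603 / 1012500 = 19.12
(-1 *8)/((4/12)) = -24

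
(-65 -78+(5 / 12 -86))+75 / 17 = -45731 / 204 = -224.17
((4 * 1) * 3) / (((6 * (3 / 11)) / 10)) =73.33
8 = 8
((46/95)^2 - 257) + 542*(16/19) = 1801891/9025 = 199.66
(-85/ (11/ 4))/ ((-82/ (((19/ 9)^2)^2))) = 22154570/ 2959011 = 7.49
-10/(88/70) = -175/22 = -7.95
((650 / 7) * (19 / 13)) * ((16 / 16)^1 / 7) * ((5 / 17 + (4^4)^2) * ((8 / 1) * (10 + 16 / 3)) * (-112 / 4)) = -1557981212800 / 357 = -4364093033.05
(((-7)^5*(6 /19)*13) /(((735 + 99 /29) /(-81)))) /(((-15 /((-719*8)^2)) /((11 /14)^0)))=-5660216841045312 /339055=-16694096359.13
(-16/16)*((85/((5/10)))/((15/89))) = -3026/3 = -1008.67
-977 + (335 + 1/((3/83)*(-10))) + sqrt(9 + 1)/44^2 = -19343/30 + sqrt(10)/1936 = -644.77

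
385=385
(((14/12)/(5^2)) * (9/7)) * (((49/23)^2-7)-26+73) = 2.67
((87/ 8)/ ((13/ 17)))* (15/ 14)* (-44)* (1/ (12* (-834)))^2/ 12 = -27115/ 48611017728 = -0.00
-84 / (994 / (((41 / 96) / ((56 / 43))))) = -1763 / 63616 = -0.03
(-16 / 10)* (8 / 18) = -32 / 45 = -0.71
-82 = -82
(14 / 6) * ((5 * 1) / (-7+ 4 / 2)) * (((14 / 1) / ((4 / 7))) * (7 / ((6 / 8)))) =-4802 / 9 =-533.56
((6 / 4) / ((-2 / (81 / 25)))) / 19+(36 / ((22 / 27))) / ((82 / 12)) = 5430807 / 856900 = 6.34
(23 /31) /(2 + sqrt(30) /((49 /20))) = -55223 /37138 + 5635 * sqrt(30) /18569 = 0.18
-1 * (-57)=57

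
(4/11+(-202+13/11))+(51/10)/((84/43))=-609359/3080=-197.84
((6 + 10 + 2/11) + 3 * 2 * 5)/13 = 508/143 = 3.55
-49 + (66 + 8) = 25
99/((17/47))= 4653/17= 273.71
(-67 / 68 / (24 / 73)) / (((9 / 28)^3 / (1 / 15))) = -3355226 / 557685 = -6.02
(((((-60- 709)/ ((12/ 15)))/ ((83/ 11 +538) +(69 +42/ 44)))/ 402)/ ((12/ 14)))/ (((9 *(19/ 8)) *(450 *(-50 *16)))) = 5383/ 9139111416000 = 0.00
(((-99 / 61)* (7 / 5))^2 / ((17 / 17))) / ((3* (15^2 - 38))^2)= 0.00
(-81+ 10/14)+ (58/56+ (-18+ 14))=-83.25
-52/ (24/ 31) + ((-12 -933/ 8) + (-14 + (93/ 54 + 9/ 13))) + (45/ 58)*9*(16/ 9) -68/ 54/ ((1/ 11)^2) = -28284079/ 81432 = -347.33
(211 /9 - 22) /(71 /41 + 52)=533 /19827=0.03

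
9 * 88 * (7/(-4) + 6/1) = 3366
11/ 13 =0.85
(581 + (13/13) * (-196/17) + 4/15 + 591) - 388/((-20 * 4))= 1188899/1020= 1165.59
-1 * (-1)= 1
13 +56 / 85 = 1161 / 85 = 13.66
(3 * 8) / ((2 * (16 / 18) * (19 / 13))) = 351 / 38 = 9.24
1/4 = 0.25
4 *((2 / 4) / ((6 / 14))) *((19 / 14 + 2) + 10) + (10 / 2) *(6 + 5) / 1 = 352 / 3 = 117.33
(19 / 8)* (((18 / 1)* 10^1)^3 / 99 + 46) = 6160807 / 44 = 140018.34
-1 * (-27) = 27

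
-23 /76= -0.30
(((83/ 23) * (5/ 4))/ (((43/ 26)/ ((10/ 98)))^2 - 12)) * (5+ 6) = 19287125/ 97442927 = 0.20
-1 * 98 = -98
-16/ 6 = -8/ 3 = -2.67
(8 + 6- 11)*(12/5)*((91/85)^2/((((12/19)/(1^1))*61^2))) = 472017/134421125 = 0.00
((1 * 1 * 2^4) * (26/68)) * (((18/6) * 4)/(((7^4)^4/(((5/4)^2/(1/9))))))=17550/564959819683217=0.00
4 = 4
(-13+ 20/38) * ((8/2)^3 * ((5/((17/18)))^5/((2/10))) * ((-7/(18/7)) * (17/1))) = 1219086288000000/1586899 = 768219204.88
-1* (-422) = 422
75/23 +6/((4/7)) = 633/46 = 13.76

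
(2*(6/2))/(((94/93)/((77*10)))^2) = 7691988150/2209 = 3482113.24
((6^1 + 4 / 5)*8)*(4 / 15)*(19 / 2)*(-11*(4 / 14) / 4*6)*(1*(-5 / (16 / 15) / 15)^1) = 7106 / 35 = 203.03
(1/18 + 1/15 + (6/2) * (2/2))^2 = 78961/8100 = 9.75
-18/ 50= -9/ 25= -0.36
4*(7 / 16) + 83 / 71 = 829 / 284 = 2.92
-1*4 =-4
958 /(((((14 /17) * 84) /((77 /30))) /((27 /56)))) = 17.14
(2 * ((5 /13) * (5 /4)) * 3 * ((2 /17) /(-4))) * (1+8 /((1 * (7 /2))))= -0.28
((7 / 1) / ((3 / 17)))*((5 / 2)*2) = 595 / 3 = 198.33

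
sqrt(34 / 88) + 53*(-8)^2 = sqrt(187) / 22 + 3392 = 3392.62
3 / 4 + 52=211 / 4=52.75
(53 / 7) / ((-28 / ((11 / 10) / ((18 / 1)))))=-583 / 35280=-0.02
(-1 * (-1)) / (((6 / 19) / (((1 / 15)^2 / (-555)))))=-19 / 749250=-0.00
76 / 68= 19 / 17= 1.12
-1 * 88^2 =-7744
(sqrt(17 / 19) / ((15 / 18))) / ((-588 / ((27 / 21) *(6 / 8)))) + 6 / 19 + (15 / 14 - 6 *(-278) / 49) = 65967 / 1862 - 27 *sqrt(323) / 260680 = 35.43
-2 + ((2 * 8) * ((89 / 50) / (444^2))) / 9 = -11088811 / 5544450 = -2.00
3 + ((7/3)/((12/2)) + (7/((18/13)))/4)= 335/72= 4.65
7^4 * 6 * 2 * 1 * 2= 57624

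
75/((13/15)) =86.54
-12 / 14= -6 / 7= -0.86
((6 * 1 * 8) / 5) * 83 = 3984 / 5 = 796.80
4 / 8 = 1 / 2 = 0.50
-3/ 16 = -0.19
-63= -63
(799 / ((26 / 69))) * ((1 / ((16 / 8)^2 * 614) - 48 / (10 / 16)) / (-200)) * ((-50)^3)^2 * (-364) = -1421710690558593750 / 307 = -4630979448073595.28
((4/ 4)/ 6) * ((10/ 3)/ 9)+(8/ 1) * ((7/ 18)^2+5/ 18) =283/ 81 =3.49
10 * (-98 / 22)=-490 / 11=-44.55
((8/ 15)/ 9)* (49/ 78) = 196/ 5265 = 0.04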